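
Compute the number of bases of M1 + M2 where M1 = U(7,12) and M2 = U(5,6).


Bases of a direct sum M1 + M2: |B| = |B(M1)| * |B(M2)|.
|B(U(7,12))| = C(12,7) = 792.
|B(U(5,6))| = C(6,5) = 6.
Total bases = 792 * 6 = 4752.

4752


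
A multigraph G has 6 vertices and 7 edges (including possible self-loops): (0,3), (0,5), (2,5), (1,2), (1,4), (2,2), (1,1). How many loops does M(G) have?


In a graphic matroid, a loop is a self-loop edge (u,u) with rank 0.
Examining all 7 edges for self-loops...
Self-loops found: (2,2), (1,1)
Number of loops = 2.

2


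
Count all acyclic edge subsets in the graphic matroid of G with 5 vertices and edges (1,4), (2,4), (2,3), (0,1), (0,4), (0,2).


An independent set in a graphic matroid is an acyclic edge subset.
G has 5 vertices and 6 edges.
Enumerate all 2^6 = 64 subsets, checking for acyclicity.
Total independent sets = 48.

48


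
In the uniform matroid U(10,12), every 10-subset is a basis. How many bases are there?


Bases of U(10,12) are all 10-element subsets of the 12-element ground set.
Number of bases = C(12,10).
C(12,10) = 66.

66


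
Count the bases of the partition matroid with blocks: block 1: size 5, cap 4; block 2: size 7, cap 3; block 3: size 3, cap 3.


A basis picks exactly ci elements from block i.
Number of bases = product of C(|Si|, ci).
= C(5,4) * C(7,3) * C(3,3)
= 5 * 35 * 1
= 175.

175


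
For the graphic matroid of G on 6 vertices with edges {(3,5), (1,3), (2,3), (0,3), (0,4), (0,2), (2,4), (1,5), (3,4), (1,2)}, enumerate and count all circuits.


A circuit in a graphic matroid = edge set of a simple cycle.
G has 6 vertices and 10 edges.
Enumerating all minimal edge subsets forming cycles...
Total circuits found: 18.

18


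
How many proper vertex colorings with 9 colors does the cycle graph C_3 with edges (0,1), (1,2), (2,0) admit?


P(C_3, k) = (k-1)^3 + (-1)^3*(k-1).
P(9) = (8)^3 - 8
= 512 - 8 = 504.

504


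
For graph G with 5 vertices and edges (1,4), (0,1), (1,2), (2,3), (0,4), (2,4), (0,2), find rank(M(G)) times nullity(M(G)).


r(M) = |V| - c = 5 - 1 = 4.
nullity = |E| - r(M) = 7 - 4 = 3.
Product = 4 * 3 = 12.

12


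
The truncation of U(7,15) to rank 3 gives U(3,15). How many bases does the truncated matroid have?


Truncating U(7,15) to rank 3 gives U(3,15).
Bases of U(3,15) are all 3-element subsets of 15 elements.
Number of bases = C(15,3) = 15! / (3! * 12!) = 455.

455


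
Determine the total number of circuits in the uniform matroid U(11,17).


In U(11,17), circuits are the (12)-element subsets.
Any set of 12 elements is dependent, and removing any one element gives
an independent set of size 11, so it is a minimal dependent set.
Number of circuits = (17 choose 12) = 6188.

6188


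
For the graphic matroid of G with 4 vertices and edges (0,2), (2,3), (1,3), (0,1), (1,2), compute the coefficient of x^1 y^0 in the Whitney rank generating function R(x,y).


R(x,y) = sum over A in 2^E of x^(r(E)-r(A)) * y^(|A|-r(A)).
G has 4 vertices, 5 edges. r(E) = 3.
Enumerate all 2^5 = 32 subsets.
Count subsets with r(E)-r(A)=1 and |A|-r(A)=0: 10.

10


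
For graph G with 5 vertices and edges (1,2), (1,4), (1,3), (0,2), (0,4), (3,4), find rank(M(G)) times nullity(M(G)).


r(M) = |V| - c = 5 - 1 = 4.
nullity = |E| - r(M) = 6 - 4 = 2.
Product = 4 * 2 = 8.

8


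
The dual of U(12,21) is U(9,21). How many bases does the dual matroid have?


The dual of U(r,n) is U(n-r, n) = U(9,21).
Bases of U(9,21) are all (9)-element subsets.
|B(M*)| = (21 choose 9) = 293930.

293930


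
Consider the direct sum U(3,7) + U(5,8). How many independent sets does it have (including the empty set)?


For a direct sum, |I(M1+M2)| = |I(M1)| * |I(M2)|.
|I(U(3,7))| = sum C(7,k) for k=0..3 = 64.
|I(U(5,8))| = sum C(8,k) for k=0..5 = 219.
Total = 64 * 219 = 14016.

14016


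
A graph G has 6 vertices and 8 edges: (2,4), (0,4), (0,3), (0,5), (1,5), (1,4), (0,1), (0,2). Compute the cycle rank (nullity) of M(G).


Cycle rank (nullity) = |E| - r(M) = |E| - (|V| - c).
|E| = 8, |V| = 6, c = 1.
Nullity = 8 - (6 - 1) = 8 - 5 = 3.

3


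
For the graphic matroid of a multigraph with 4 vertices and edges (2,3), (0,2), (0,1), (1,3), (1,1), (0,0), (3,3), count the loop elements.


In a graphic matroid, a loop is a self-loop edge (u,u) with rank 0.
Examining all 7 edges for self-loops...
Self-loops found: (1,1), (0,0), (3,3)
Number of loops = 3.

3


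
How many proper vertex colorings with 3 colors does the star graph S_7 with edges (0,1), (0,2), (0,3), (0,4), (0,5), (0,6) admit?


P(tree, k) = k * (k-1)^(6) for any tree on 7 vertices.
P(3) = 3 * 2^6 = 3 * 64 = 192.

192


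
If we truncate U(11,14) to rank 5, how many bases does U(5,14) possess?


Truncating U(11,14) to rank 5 gives U(5,14).
Bases of U(5,14) are all 5-element subsets of 14 elements.
Number of bases = C(14,5) = 14! / (5! * 9!) = 2002.

2002


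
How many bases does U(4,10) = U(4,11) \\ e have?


Deleting e from U(4,11) gives U(4,10) since n > r.
Bases of U(4,10) = C(10,4) = 10! / (4! * 6!) = 210.

210


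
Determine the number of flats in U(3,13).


Flats of U(3,13): every subset of size < 3 is a flat, plus E itself.
Count = (13 choose 0) + (13 choose 1) + (13 choose 2) + 1
     = 1 + 13 + 78 + 1
     = 93.

93


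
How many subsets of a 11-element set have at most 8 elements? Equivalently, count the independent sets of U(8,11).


Independent sets of U(8,11) are all subsets of size <= 8.
Count = (11 choose 0) + (11 choose 1) + (11 choose 2) + (11 choose 3) + (11 choose 4) + (11 choose 5) + (11 choose 6) + (11 choose 7) + (11 choose 8)
     = 1 + 11 + 55 + 165 + 330 + 462 + 462 + 330 + 165
     = 1981.

1981


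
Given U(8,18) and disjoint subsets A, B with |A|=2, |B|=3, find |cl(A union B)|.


|A union B| = 2 + 3 = 5 (disjoint).
In U(8,18), cl(S) = S if |S| < 8, else cl(S) = E.
Since 5 < 8, cl(A union B) = A union B.
|cl(A union B)| = 5.

5


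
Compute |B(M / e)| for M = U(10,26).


Contracting e from U(10,26) gives U(9,25).
Bases of U(9,25) = (25 choose 9) = 2042975.

2042975


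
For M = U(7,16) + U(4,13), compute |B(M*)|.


(M1+M2)* = M1* + M2*.
M1* = U(9,16), bases: C(16,9) = 11440.
M2* = U(9,13), bases: C(13,9) = 715.
|B(M*)| = 11440 * 715 = 8179600.

8179600


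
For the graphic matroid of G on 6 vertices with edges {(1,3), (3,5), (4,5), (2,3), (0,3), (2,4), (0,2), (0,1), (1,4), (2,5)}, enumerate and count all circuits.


A circuit in a graphic matroid = edge set of a simple cycle.
G has 6 vertices and 10 edges.
Enumerating all minimal edge subsets forming cycles...
Total circuits found: 23.

23


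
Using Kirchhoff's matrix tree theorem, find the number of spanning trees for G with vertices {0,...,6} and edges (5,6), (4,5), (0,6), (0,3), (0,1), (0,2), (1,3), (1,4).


By Kirchhoff's matrix tree theorem, the number of spanning trees equals
the determinant of any cofactor of the Laplacian matrix L.
G has 7 vertices and 8 edges.
Computing the (6 x 6) cofactor determinant gives 14.

14


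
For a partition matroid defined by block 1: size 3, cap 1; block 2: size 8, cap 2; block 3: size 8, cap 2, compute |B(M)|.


A basis picks exactly ci elements from block i.
Number of bases = product of C(|Si|, ci).
= C(3,1) * C(8,2) * C(8,2)
= 3 * 28 * 28
= 2352.

2352


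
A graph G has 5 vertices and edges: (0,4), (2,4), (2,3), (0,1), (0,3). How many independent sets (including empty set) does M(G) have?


An independent set in a graphic matroid is an acyclic edge subset.
G has 5 vertices and 5 edges.
Enumerate all 2^5 = 32 subsets, checking for acyclicity.
Total independent sets = 30.

30


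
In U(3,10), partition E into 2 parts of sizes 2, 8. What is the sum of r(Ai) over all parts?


r(Ai) = min(|Ai|, 3) for each part.
Sum = min(2,3) + min(8,3)
    = 2 + 3
    = 5.

5


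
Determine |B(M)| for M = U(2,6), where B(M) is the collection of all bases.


Bases of U(2,6) are all 2-element subsets of the 6-element ground set.
Number of bases = C(6,2).
C(6,2) = (6 * 5) / (1 * 2) = 15.

15


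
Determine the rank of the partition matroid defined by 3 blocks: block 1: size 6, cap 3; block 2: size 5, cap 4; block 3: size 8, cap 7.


Rank of a partition matroid = sum of min(|Si|, ci) for each block.
= min(6,3) + min(5,4) + min(8,7)
= 3 + 4 + 7
= 14.

14


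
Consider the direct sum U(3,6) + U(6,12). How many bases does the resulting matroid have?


Bases of a direct sum M1 + M2: |B| = |B(M1)| * |B(M2)|.
|B(U(3,6))| = C(6,3) = 20.
|B(U(6,12))| = C(12,6) = 924.
Total bases = 20 * 924 = 18480.

18480


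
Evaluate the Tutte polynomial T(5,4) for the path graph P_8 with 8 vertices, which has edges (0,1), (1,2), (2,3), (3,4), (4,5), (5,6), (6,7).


A path on 8 vertices is a tree with 7 edges.
T(x,y) = x^(7) for any tree.
T(5,4) = 5^7 = 78125.

78125


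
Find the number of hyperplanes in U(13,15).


Hyperplanes of U(13,15) are flats of rank 12.
In a uniform matroid, these are exactly the (12)-element subsets.
Count = C(15,12) = 455.

455


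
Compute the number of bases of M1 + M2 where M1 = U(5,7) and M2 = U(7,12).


Bases of a direct sum M1 + M2: |B| = |B(M1)| * |B(M2)|.
|B(U(5,7))| = C(7,5) = 21.
|B(U(7,12))| = C(12,7) = 792.
Total bases = 21 * 792 = 16632.

16632


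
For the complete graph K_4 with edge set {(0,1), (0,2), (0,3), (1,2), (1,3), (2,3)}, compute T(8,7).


T(K_4; x,y) = x^3 + 3x^2 + 4xy + 2x + y^3 + 3y^2 + 2y.
Substituting x=8, y=7:
= 512 + 192 + 224 + 16 + 343 + 147 + 14
= 1448.

1448


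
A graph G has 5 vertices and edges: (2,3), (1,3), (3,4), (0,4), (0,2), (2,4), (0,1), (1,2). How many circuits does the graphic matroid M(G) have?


A circuit in a graphic matroid = edge set of a simple cycle.
G has 5 vertices and 8 edges.
Enumerating all minimal edge subsets forming cycles...
Total circuits found: 13.

13


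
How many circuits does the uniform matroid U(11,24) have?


In U(11,24), circuits are the (12)-element subsets.
Any set of 12 elements is dependent, and removing any one element gives
an independent set of size 11, so it is a minimal dependent set.
Number of circuits = (24 choose 12) = 2704156.

2704156


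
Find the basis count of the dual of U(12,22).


The dual of U(r,n) is U(n-r, n) = U(10,22).
Bases of U(10,22) are all (10)-element subsets.
|B(M*)| = (22 choose 10) = 646646.

646646


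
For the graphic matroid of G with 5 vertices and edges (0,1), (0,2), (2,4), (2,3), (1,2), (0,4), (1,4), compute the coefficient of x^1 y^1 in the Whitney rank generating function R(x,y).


R(x,y) = sum over A in 2^E of x^(r(E)-r(A)) * y^(|A|-r(A)).
G has 5 vertices, 7 edges. r(E) = 4.
Enumerate all 2^7 = 128 subsets.
Count subsets with r(E)-r(A)=1 and |A|-r(A)=1: 19.

19


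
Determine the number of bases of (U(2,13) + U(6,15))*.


(M1+M2)* = M1* + M2*.
M1* = U(11,13), bases: C(13,11) = 78.
M2* = U(9,15), bases: C(15,9) = 5005.
|B(M*)| = 78 * 5005 = 390390.

390390


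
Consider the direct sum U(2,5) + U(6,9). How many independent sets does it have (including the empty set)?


For a direct sum, |I(M1+M2)| = |I(M1)| * |I(M2)|.
|I(U(2,5))| = sum C(5,k) for k=0..2 = 16.
|I(U(6,9))| = sum C(9,k) for k=0..6 = 466.
Total = 16 * 466 = 7456.

7456


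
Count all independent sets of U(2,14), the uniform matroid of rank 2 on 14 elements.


Independent sets of U(2,14) are all subsets of size <= 2.
Count = C(14,0) + C(14,1) + C(14,2)
     = 1 + 14 + 91
     = 106.

106


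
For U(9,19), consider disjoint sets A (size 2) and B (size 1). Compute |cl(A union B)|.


|A union B| = 2 + 1 = 3 (disjoint).
In U(9,19), cl(S) = S if |S| < 9, else cl(S) = E.
Since 3 < 9, cl(A union B) = A union B.
|cl(A union B)| = 3.

3


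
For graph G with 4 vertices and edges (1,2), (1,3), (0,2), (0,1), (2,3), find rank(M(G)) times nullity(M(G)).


r(M) = |V| - c = 4 - 1 = 3.
nullity = |E| - r(M) = 5 - 3 = 2.
Product = 3 * 2 = 6.

6


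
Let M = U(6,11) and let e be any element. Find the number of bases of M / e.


Contracting e from U(6,11) gives U(5,10).
Bases of U(5,10) = (10 choose 5) = 252.

252


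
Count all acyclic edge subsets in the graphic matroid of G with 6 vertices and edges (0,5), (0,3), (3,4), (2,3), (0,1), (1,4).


An independent set in a graphic matroid is an acyclic edge subset.
G has 6 vertices and 6 edges.
Enumerate all 2^6 = 64 subsets, checking for acyclicity.
Total independent sets = 60.

60


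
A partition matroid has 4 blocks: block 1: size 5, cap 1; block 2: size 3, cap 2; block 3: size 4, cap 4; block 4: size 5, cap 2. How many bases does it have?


A basis picks exactly ci elements from block i.
Number of bases = product of C(|Si|, ci).
= C(5,1) * C(3,2) * C(4,4) * C(5,2)
= 5 * 3 * 1 * 10
= 150.

150


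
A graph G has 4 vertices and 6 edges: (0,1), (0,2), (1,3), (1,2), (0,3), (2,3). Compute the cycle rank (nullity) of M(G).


Cycle rank (nullity) = |E| - r(M) = |E| - (|V| - c).
|E| = 6, |V| = 4, c = 1.
Nullity = 6 - (4 - 1) = 6 - 3 = 3.

3


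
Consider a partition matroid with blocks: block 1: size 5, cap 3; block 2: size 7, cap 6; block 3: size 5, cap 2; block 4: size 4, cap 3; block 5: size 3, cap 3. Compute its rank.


Rank of a partition matroid = sum of min(|Si|, ci) for each block.
= min(5,3) + min(7,6) + min(5,2) + min(4,3) + min(3,3)
= 3 + 6 + 2 + 3 + 3
= 17.

17


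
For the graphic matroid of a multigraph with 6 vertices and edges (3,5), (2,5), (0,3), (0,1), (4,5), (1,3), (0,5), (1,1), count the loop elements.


In a graphic matroid, a loop is a self-loop edge (u,u) with rank 0.
Examining all 8 edges for self-loops...
Self-loops found: (1,1)
Number of loops = 1.

1


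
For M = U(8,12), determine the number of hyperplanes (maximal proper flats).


Hyperplanes of U(8,12) are flats of rank 7.
In a uniform matroid, these are exactly the (7)-element subsets.
Count = C(12,7) = 792.

792


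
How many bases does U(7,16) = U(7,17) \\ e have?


Deleting e from U(7,17) gives U(7,16) since n > r.
Bases of U(7,16) = C(16,7) = 11440.

11440


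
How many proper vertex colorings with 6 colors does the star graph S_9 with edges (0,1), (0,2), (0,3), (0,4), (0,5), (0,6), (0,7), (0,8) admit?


P(tree, k) = k * (k-1)^(8) for any tree on 9 vertices.
P(6) = 6 * 5^8 = 6 * 390625 = 2343750.

2343750


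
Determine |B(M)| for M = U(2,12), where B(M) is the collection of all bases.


Bases of U(2,12) are all 2-element subsets of the 12-element ground set.
Number of bases = C(12,2).
C(12,2) = (12 * 11) / (1 * 2) = 66.

66


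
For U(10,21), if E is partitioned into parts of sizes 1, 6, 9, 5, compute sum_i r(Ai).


r(Ai) = min(|Ai|, 10) for each part.
Sum = min(1,10) + min(6,10) + min(9,10) + min(5,10)
    = 1 + 6 + 9 + 5
    = 21.

21


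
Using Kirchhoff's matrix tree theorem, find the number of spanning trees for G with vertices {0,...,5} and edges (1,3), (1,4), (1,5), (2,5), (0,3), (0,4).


By Kirchhoff's matrix tree theorem, the number of spanning trees equals
the determinant of any cofactor of the Laplacian matrix L.
G has 6 vertices and 6 edges.
Computing the (5 x 5) cofactor determinant gives 4.

4


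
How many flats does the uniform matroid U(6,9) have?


Flats of U(6,9): every subset of size < 6 is a flat, plus E itself.
Count = C(9,0) + C(9,1) + C(9,2) + C(9,3) + C(9,4) + C(9,5) + 1
     = 1 + 9 + 36 + 84 + 126 + 126 + 1
     = 383.

383


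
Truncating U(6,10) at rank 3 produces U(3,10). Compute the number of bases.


Truncating U(6,10) to rank 3 gives U(3,10).
Bases of U(3,10) are all 3-element subsets of 10 elements.
Number of bases = C(10,3) = 10! / (3! * 7!) = 120.

120


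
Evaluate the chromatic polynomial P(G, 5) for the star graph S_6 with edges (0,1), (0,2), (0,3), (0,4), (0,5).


P(tree, k) = k * (k-1)^(5) for any tree on 6 vertices.
P(5) = 5 * 4^5 = 5 * 1024 = 5120.

5120


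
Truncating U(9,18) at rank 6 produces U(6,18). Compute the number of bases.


Truncating U(9,18) to rank 6 gives U(6,18).
Bases of U(6,18) are all 6-element subsets of 18 elements.
Number of bases = (18 choose 6) = 18564.

18564


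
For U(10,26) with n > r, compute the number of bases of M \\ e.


Deleting e from U(10,26) gives U(10,25) since n > r.
Bases of U(10,25) = C(25,10) = 3268760.

3268760


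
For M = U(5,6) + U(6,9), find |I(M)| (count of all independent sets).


For a direct sum, |I(M1+M2)| = |I(M1)| * |I(M2)|.
|I(U(5,6))| = sum C(6,k) for k=0..5 = 63.
|I(U(6,9))| = sum C(9,k) for k=0..6 = 466.
Total = 63 * 466 = 29358.

29358


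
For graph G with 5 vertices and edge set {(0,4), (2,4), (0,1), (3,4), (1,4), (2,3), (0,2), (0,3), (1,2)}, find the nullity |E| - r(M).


Cycle rank (nullity) = |E| - r(M) = |E| - (|V| - c).
|E| = 9, |V| = 5, c = 1.
Nullity = 9 - (5 - 1) = 9 - 4 = 5.

5


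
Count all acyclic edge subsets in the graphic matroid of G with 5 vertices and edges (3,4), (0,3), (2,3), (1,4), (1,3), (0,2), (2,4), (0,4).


An independent set in a graphic matroid is an acyclic edge subset.
G has 5 vertices and 8 edges.
Enumerate all 2^8 = 256 subsets, checking for acyclicity.
Total independent sets = 128.

128


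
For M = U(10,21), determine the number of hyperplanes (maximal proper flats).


Hyperplanes of U(10,21) are flats of rank 9.
In a uniform matroid, these are exactly the (9)-element subsets.
Count = C(21,9) = 293930.

293930


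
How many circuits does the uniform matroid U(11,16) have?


In U(11,16), circuits are the (12)-element subsets.
Any set of 12 elements is dependent, and removing any one element gives
an independent set of size 11, so it is a minimal dependent set.
Number of circuits = C(16,12) = 1820.

1820


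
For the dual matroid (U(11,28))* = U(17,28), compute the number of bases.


The dual of U(r,n) is U(n-r, n) = U(17,28).
Bases of U(17,28) are all (17)-element subsets.
|B(M*)| = C(28,17) = 28! / (17! * 11!) = 21474180.

21474180


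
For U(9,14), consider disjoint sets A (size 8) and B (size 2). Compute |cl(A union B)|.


|A union B| = 8 + 2 = 10 (disjoint).
In U(9,14), cl(S) = S if |S| < 9, else cl(S) = E.
Since 10 >= 9, cl(A union B) = E.
|cl(A union B)| = 14.

14


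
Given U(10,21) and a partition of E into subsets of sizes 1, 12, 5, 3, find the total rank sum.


r(Ai) = min(|Ai|, 10) for each part.
Sum = min(1,10) + min(12,10) + min(5,10) + min(3,10)
    = 1 + 10 + 5 + 3
    = 19.

19


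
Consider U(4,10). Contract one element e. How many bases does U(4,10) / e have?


Contracting e from U(4,10) gives U(3,9).
Bases of U(3,9) = C(9,3) = (9 * 8 * 7) / (1 * 2 * 3) = 84.

84


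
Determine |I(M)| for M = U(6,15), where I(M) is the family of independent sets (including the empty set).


Independent sets of U(6,15) are all subsets of size <= 6.
Count = C(15,0) + C(15,1) + C(15,2) + C(15,3) + C(15,4) + C(15,5) + C(15,6)
     = 1 + 15 + 105 + 455 + 1365 + 3003 + 5005
     = 9949.

9949


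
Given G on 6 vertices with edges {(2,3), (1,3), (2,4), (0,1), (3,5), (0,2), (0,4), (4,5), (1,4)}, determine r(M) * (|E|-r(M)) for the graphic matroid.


r(M) = |V| - c = 6 - 1 = 5.
nullity = |E| - r(M) = 9 - 5 = 4.
Product = 5 * 4 = 20.

20


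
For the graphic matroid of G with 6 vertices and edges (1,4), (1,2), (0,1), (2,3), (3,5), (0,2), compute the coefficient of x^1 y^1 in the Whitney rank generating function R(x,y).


R(x,y) = sum over A in 2^E of x^(r(E)-r(A)) * y^(|A|-r(A)).
G has 6 vertices, 6 edges. r(E) = 5.
Enumerate all 2^6 = 64 subsets.
Count subsets with r(E)-r(A)=1 and |A|-r(A)=1: 3.

3


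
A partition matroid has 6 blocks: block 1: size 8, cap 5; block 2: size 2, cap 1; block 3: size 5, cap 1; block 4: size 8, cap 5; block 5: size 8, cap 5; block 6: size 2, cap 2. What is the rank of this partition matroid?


Rank of a partition matroid = sum of min(|Si|, ci) for each block.
= min(8,5) + min(2,1) + min(5,1) + min(8,5) + min(8,5) + min(2,2)
= 5 + 1 + 1 + 5 + 5 + 2
= 19.

19


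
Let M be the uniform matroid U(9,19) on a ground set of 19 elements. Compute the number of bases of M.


Bases of U(9,19) are all 9-element subsets of the 19-element ground set.
Number of bases = C(19,9).
(19 choose 9) = 92378.

92378


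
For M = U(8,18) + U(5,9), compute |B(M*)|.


(M1+M2)* = M1* + M2*.
M1* = U(10,18), bases: C(18,10) = 43758.
M2* = U(4,9), bases: C(9,4) = 126.
|B(M*)| = 43758 * 126 = 5513508.

5513508


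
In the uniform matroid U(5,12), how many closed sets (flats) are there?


Flats of U(5,12): every subset of size < 5 is a flat, plus E itself.
Count = (12 choose 0) + (12 choose 1) + (12 choose 2) + (12 choose 3) + (12 choose 4) + 1
     = 1 + 12 + 66 + 220 + 495 + 1
     = 795.

795


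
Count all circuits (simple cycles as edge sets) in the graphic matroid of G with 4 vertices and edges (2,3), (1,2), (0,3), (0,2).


A circuit in a graphic matroid = edge set of a simple cycle.
G has 4 vertices and 4 edges.
Enumerating all minimal edge subsets forming cycles...
Total circuits found: 1.

1


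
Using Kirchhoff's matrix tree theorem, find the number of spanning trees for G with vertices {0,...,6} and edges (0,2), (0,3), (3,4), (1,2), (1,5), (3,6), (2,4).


By Kirchhoff's matrix tree theorem, the number of spanning trees equals
the determinant of any cofactor of the Laplacian matrix L.
G has 7 vertices and 7 edges.
Computing the (6 x 6) cofactor determinant gives 4.

4


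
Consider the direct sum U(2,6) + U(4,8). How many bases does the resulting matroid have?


Bases of a direct sum M1 + M2: |B| = |B(M1)| * |B(M2)|.
|B(U(2,6))| = C(6,2) = 15.
|B(U(4,8))| = C(8,4) = 70.
Total bases = 15 * 70 = 1050.

1050


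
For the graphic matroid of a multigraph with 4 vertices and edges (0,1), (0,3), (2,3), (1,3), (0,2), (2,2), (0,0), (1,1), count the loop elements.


In a graphic matroid, a loop is a self-loop edge (u,u) with rank 0.
Examining all 8 edges for self-loops...
Self-loops found: (2,2), (0,0), (1,1)
Number of loops = 3.

3


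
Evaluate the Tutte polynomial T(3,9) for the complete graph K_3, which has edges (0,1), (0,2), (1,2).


T(K_3; x,y) = x^2 + x + y.
T(3,9) = 9 + 3 + 9 = 21.

21


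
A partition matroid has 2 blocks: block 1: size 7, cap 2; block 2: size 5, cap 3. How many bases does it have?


A basis picks exactly ci elements from block i.
Number of bases = product of C(|Si|, ci).
= C(7,2) * C(5,3)
= 21 * 10
= 210.

210


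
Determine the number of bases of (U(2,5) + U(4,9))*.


(M1+M2)* = M1* + M2*.
M1* = U(3,5), bases: C(5,3) = 10.
M2* = U(5,9), bases: C(9,5) = 126.
|B(M*)| = 10 * 126 = 1260.

1260


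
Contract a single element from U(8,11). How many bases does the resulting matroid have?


Contracting e from U(8,11) gives U(7,10).
Bases of U(7,10) = C(10,7) = 120.

120


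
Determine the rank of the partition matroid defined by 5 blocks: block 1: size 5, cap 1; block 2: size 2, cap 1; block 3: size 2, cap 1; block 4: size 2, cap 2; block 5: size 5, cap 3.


Rank of a partition matroid = sum of min(|Si|, ci) for each block.
= min(5,1) + min(2,1) + min(2,1) + min(2,2) + min(5,3)
= 1 + 1 + 1 + 2 + 3
= 8.

8


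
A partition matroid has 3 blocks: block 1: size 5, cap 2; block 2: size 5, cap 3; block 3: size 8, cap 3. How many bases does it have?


A basis picks exactly ci elements from block i.
Number of bases = product of C(|Si|, ci).
= C(5,2) * C(5,3) * C(8,3)
= 10 * 10 * 56
= 5600.

5600


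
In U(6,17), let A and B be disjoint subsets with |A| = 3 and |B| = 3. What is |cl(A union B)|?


|A union B| = 3 + 3 = 6 (disjoint).
In U(6,17), cl(S) = S if |S| < 6, else cl(S) = E.
Since 6 >= 6, cl(A union B) = E.
|cl(A union B)| = 17.

17


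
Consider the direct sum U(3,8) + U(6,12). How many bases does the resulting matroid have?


Bases of a direct sum M1 + M2: |B| = |B(M1)| * |B(M2)|.
|B(U(3,8))| = C(8,3) = 56.
|B(U(6,12))| = C(12,6) = 924.
Total bases = 56 * 924 = 51744.

51744


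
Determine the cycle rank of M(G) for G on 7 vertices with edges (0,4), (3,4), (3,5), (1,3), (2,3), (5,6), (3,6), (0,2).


Cycle rank (nullity) = |E| - r(M) = |E| - (|V| - c).
|E| = 8, |V| = 7, c = 1.
Nullity = 8 - (7 - 1) = 8 - 6 = 2.

2


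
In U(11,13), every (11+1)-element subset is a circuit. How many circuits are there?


In U(11,13), circuits are the (12)-element subsets.
Any set of 12 elements is dependent, and removing any one element gives
an independent set of size 11, so it is a minimal dependent set.
Number of circuits = C(13,12) = 13.

13


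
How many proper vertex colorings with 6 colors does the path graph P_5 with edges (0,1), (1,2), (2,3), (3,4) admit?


P(P_5, k) = k * (k-1)^(4).
P(6) = 6 * 5^4 = 6 * 625 = 3750.

3750


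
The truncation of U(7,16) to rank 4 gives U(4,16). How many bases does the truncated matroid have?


Truncating U(7,16) to rank 4 gives U(4,16).
Bases of U(4,16) are all 4-element subsets of 16 elements.
Number of bases = (16 choose 4) = 1820.

1820


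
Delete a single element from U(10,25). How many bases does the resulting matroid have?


Deleting e from U(10,25) gives U(10,24) since n > r.
Bases of U(10,24) = C(24,10) = 1961256.

1961256


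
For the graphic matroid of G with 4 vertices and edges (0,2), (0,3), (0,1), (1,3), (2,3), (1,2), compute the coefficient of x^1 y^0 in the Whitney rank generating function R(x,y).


R(x,y) = sum over A in 2^E of x^(r(E)-r(A)) * y^(|A|-r(A)).
G has 4 vertices, 6 edges. r(E) = 3.
Enumerate all 2^6 = 64 subsets.
Count subsets with r(E)-r(A)=1 and |A|-r(A)=0: 15.

15


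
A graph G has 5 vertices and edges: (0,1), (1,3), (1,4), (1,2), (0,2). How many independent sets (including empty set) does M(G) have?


An independent set in a graphic matroid is an acyclic edge subset.
G has 5 vertices and 5 edges.
Enumerate all 2^5 = 32 subsets, checking for acyclicity.
Total independent sets = 28.

28


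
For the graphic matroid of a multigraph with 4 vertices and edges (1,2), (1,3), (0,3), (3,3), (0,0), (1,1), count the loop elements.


In a graphic matroid, a loop is a self-loop edge (u,u) with rank 0.
Examining all 6 edges for self-loops...
Self-loops found: (3,3), (0,0), (1,1)
Number of loops = 3.

3


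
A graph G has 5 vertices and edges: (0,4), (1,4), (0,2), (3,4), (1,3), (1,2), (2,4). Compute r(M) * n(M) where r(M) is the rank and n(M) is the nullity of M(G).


r(M) = |V| - c = 5 - 1 = 4.
nullity = |E| - r(M) = 7 - 4 = 3.
Product = 4 * 3 = 12.

12


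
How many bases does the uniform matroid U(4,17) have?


Bases of U(4,17) are all 4-element subsets of the 17-element ground set.
Number of bases = C(17,4).
C(17,4) = 17! / (4! * 13!) = 2380.

2380


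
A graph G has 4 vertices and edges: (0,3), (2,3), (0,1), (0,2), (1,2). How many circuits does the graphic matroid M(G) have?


A circuit in a graphic matroid = edge set of a simple cycle.
G has 4 vertices and 5 edges.
Enumerating all minimal edge subsets forming cycles...
Total circuits found: 3.

3


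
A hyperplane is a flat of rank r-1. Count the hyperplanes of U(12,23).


Hyperplanes of U(12,23) are flats of rank 11.
In a uniform matroid, these are exactly the (11)-element subsets.
Count = C(23,11) = 1352078.

1352078


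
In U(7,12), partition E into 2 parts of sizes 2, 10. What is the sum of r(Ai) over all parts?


r(Ai) = min(|Ai|, 7) for each part.
Sum = min(2,7) + min(10,7)
    = 2 + 7
    = 9.

9


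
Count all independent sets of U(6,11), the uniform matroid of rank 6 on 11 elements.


Independent sets of U(6,11) are all subsets of size <= 6.
Count = C(11,0) + C(11,1) + C(11,2) + C(11,3) + C(11,4) + C(11,5) + C(11,6)
     = 1 + 11 + 55 + 165 + 330 + 462 + 462
     = 1486.

1486


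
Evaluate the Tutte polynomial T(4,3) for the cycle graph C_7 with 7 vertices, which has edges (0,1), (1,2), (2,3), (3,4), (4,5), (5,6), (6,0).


T(C_7; x,y) = x + x^2 + ... + x^(6) + y.
T(4,3) = 4^1 + 4^2 + 4^3 + 4^4 + 4^5 + 4^6 + 3
= 4 + 16 + 64 + 256 + 1024 + 4096 + 3
= 5463.

5463


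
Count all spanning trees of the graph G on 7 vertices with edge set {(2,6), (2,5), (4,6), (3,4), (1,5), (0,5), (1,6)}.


By Kirchhoff's matrix tree theorem, the number of spanning trees equals
the determinant of any cofactor of the Laplacian matrix L.
G has 7 vertices and 7 edges.
Computing the (6 x 6) cofactor determinant gives 4.

4


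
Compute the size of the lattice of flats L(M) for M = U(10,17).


Flats of U(10,17): every subset of size < 10 is a flat, plus E itself.
Count = (17 choose 0) + (17 choose 1) + (17 choose 2) + (17 choose 3) + (17 choose 4) + (17 choose 5) + (17 choose 6) + (17 choose 7) + (17 choose 8) + (17 choose 9) + 1
     = 1 + 17 + 136 + 680 + 2380 + 6188 + 12376 + 19448 + 24310 + 24310 + 1
     = 89847.

89847


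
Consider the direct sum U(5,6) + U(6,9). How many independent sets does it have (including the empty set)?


For a direct sum, |I(M1+M2)| = |I(M1)| * |I(M2)|.
|I(U(5,6))| = sum C(6,k) for k=0..5 = 63.
|I(U(6,9))| = sum C(9,k) for k=0..6 = 466.
Total = 63 * 466 = 29358.

29358


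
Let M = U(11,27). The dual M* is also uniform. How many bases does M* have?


The dual of U(r,n) is U(n-r, n) = U(16,27).
Bases of U(16,27) are all (16)-element subsets.
|B(M*)| = (27 choose 16) = 13037895.

13037895


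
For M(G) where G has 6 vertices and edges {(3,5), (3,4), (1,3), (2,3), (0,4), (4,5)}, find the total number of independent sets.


An independent set in a graphic matroid is an acyclic edge subset.
G has 6 vertices and 6 edges.
Enumerate all 2^6 = 64 subsets, checking for acyclicity.
Total independent sets = 56.

56


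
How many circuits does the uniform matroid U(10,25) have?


In U(10,25), circuits are the (11)-element subsets.
Any set of 11 elements is dependent, and removing any one element gives
an independent set of size 10, so it is a minimal dependent set.
Number of circuits = C(25,11) = 25! / (11! * 14!) = 4457400.

4457400


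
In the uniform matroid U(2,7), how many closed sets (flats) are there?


Flats of U(2,7): every subset of size < 2 is a flat, plus E itself.
Count = (7 choose 0) + (7 choose 1) + 1
     = 1 + 7 + 1
     = 9.

9


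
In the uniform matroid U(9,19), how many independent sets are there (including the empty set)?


Independent sets of U(9,19) are all subsets of size <= 9.
Count = C(19,0) + C(19,1) + C(19,2) + C(19,3) + C(19,4) + C(19,5) + C(19,6) + C(19,7) + C(19,8) + C(19,9)
     = 1 + 19 + 171 + 969 + 3876 + 11628 + 27132 + 50388 + 75582 + 92378
     = 262144.

262144


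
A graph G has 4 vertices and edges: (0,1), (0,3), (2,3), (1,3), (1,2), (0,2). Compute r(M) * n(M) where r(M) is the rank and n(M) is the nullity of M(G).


r(M) = |V| - c = 4 - 1 = 3.
nullity = |E| - r(M) = 6 - 3 = 3.
Product = 3 * 3 = 9.

9


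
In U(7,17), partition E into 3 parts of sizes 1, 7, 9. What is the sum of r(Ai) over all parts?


r(Ai) = min(|Ai|, 7) for each part.
Sum = min(1,7) + min(7,7) + min(9,7)
    = 1 + 7 + 7
    = 15.

15


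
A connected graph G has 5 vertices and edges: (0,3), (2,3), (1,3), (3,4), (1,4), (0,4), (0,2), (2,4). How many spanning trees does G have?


By Kirchhoff's matrix tree theorem, the number of spanning trees equals
the determinant of any cofactor of the Laplacian matrix L.
G has 5 vertices and 8 edges.
Computing the (4 x 4) cofactor determinant gives 40.

40


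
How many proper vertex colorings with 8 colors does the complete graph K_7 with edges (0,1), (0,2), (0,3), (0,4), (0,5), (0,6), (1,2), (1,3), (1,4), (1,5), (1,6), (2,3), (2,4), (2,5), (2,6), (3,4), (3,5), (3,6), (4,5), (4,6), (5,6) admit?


P(K_7, k) = k(k-1)(k-2)...(k-6).
P(8) = (8) * (7) * (6) * (5) * (4) * (3) * (2) = 40320.

40320


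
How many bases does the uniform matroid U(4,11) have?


Bases of U(4,11) are all 4-element subsets of the 11-element ground set.
Number of bases = C(11,4).
C(11,4) = (11 * 10 * 9 * 8) / (1 * 2 * 3 * 4) = 330.

330


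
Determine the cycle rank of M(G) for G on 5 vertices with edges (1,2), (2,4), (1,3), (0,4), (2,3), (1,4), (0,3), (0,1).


Cycle rank (nullity) = |E| - r(M) = |E| - (|V| - c).
|E| = 8, |V| = 5, c = 1.
Nullity = 8 - (5 - 1) = 8 - 4 = 4.

4


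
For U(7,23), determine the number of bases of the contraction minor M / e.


Contracting e from U(7,23) gives U(6,22).
Bases of U(6,22) = C(22,6) = 74613.

74613


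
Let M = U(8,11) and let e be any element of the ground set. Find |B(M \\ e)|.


Deleting e from U(8,11) gives U(8,10) since n > r.
Bases of U(8,10) = C(10,8) = 10! / (8! * 2!) = 45.

45


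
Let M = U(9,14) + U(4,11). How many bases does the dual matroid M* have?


(M1+M2)* = M1* + M2*.
M1* = U(5,14), bases: C(14,5) = 2002.
M2* = U(7,11), bases: C(11,7) = 330.
|B(M*)| = 2002 * 330 = 660660.

660660


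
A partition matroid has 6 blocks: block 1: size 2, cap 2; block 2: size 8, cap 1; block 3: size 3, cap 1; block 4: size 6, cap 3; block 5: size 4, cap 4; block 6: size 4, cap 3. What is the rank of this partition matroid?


Rank of a partition matroid = sum of min(|Si|, ci) for each block.
= min(2,2) + min(8,1) + min(3,1) + min(6,3) + min(4,4) + min(4,3)
= 2 + 1 + 1 + 3 + 4 + 3
= 14.

14


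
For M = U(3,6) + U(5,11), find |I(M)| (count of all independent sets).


For a direct sum, |I(M1+M2)| = |I(M1)| * |I(M2)|.
|I(U(3,6))| = sum C(6,k) for k=0..3 = 42.
|I(U(5,11))| = sum C(11,k) for k=0..5 = 1024.
Total = 42 * 1024 = 43008.

43008


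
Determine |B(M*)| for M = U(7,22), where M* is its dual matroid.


The dual of U(r,n) is U(n-r, n) = U(15,22).
Bases of U(15,22) are all (15)-element subsets.
|B(M*)| = C(22,15) = 170544.

170544


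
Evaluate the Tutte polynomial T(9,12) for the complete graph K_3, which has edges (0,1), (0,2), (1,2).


T(K_3; x,y) = x^2 + x + y.
T(9,12) = 81 + 9 + 12 = 102.

102


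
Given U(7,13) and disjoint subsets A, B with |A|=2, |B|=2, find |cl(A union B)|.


|A union B| = 2 + 2 = 4 (disjoint).
In U(7,13), cl(S) = S if |S| < 7, else cl(S) = E.
Since 4 < 7, cl(A union B) = A union B.
|cl(A union B)| = 4.

4


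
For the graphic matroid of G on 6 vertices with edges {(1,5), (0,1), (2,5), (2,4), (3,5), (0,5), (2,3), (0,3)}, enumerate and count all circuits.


A circuit in a graphic matroid = edge set of a simple cycle.
G has 6 vertices and 8 edges.
Enumerating all minimal edge subsets forming cycles...
Total circuits found: 6.

6


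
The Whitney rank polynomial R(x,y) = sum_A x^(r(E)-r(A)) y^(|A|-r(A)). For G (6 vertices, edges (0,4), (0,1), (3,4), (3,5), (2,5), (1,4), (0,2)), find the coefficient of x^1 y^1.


R(x,y) = sum over A in 2^E of x^(r(E)-r(A)) * y^(|A|-r(A)).
G has 6 vertices, 7 edges. r(E) = 5.
Enumerate all 2^7 = 128 subsets.
Count subsets with r(E)-r(A)=1 and |A|-r(A)=1: 7.

7


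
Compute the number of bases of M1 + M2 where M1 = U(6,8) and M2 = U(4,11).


Bases of a direct sum M1 + M2: |B| = |B(M1)| * |B(M2)|.
|B(U(6,8))| = C(8,6) = 28.
|B(U(4,11))| = C(11,4) = 330.
Total bases = 28 * 330 = 9240.

9240


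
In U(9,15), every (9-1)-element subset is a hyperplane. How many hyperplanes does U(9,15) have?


Hyperplanes of U(9,15) are flats of rank 8.
In a uniform matroid, these are exactly the (8)-element subsets.
Count = C(15,8) = 15! / (8! * 7!) = 6435.

6435


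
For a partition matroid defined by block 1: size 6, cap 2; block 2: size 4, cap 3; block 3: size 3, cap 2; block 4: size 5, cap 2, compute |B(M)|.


A basis picks exactly ci elements from block i.
Number of bases = product of C(|Si|, ci).
= C(6,2) * C(4,3) * C(3,2) * C(5,2)
= 15 * 4 * 3 * 10
= 1800.

1800


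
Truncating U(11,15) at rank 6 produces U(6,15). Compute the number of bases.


Truncating U(11,15) to rank 6 gives U(6,15).
Bases of U(6,15) are all 6-element subsets of 15 elements.
Number of bases = (15 choose 6) = 5005.

5005


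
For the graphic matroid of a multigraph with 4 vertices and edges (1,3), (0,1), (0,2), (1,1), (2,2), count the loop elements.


In a graphic matroid, a loop is a self-loop edge (u,u) with rank 0.
Examining all 5 edges for self-loops...
Self-loops found: (1,1), (2,2)
Number of loops = 2.

2


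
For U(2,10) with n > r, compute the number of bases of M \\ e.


Deleting e from U(2,10) gives U(2,9) since n > r.
Bases of U(2,9) = C(9,2) = 9! / (2! * 7!) = 36.

36


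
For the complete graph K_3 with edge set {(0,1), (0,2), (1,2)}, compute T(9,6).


T(K_3; x,y) = x^2 + x + y.
T(9,6) = 81 + 9 + 6 = 96.

96


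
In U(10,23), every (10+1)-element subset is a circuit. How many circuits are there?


In U(10,23), circuits are the (11)-element subsets.
Any set of 11 elements is dependent, and removing any one element gives
an independent set of size 10, so it is a minimal dependent set.
Number of circuits = C(23,11) = 23! / (11! * 12!) = 1352078.

1352078


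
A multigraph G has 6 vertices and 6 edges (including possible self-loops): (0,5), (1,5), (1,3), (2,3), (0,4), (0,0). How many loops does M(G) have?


In a graphic matroid, a loop is a self-loop edge (u,u) with rank 0.
Examining all 6 edges for self-loops...
Self-loops found: (0,0)
Number of loops = 1.

1


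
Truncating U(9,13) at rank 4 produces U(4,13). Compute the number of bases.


Truncating U(9,13) to rank 4 gives U(4,13).
Bases of U(4,13) are all 4-element subsets of 13 elements.
Number of bases = (13 choose 4) = 715.

715


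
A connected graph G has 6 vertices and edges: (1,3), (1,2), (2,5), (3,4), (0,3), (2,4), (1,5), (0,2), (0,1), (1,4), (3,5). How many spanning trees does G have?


By Kirchhoff's matrix tree theorem, the number of spanning trees equals
the determinant of any cofactor of the Laplacian matrix L.
G has 6 vertices and 11 edges.
Computing the (5 x 5) cofactor determinant gives 216.

216


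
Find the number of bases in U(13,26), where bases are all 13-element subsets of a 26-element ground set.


Bases of U(13,26) are all 13-element subsets of the 26-element ground set.
Number of bases = C(26,13).
C(26,13) = 10400600.

10400600


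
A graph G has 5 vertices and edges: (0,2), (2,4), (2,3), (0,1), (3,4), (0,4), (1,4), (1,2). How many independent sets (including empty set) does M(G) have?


An independent set in a graphic matroid is an acyclic edge subset.
G has 5 vertices and 8 edges.
Enumerate all 2^8 = 256 subsets, checking for acyclicity.
Total independent sets = 128.

128


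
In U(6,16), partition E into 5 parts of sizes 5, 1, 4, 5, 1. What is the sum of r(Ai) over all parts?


r(Ai) = min(|Ai|, 6) for each part.
Sum = min(5,6) + min(1,6) + min(4,6) + min(5,6) + min(1,6)
    = 5 + 1 + 4 + 5 + 1
    = 16.

16


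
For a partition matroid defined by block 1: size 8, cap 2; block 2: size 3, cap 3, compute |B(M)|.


A basis picks exactly ci elements from block i.
Number of bases = product of C(|Si|, ci).
= C(8,2) * C(3,3)
= 28 * 1
= 28.

28


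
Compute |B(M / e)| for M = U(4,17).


Contracting e from U(4,17) gives U(3,16).
Bases of U(3,16) = (16 choose 3) = 560.

560


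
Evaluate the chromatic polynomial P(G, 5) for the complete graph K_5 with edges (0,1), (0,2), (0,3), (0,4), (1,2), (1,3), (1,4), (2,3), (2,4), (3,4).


P(K_5, k) = k(k-1)(k-2)...(k-4).
P(5) = (5) * (4) * (3) * (2) * (1) = 120.

120


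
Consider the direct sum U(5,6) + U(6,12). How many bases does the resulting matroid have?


Bases of a direct sum M1 + M2: |B| = |B(M1)| * |B(M2)|.
|B(U(5,6))| = C(6,5) = 6.
|B(U(6,12))| = C(12,6) = 924.
Total bases = 6 * 924 = 5544.

5544


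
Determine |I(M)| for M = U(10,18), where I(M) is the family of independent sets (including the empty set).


Independent sets of U(10,18) are all subsets of size <= 10.
Count = C(18,0) + C(18,1) + C(18,2) + C(18,3) + C(18,4) + C(18,5) + C(18,6) + C(18,7) + C(18,8) + C(18,9) + C(18,10)
     = 1 + 18 + 153 + 816 + 3060 + 8568 + 18564 + 31824 + 43758 + 48620 + 43758
     = 199140.

199140
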